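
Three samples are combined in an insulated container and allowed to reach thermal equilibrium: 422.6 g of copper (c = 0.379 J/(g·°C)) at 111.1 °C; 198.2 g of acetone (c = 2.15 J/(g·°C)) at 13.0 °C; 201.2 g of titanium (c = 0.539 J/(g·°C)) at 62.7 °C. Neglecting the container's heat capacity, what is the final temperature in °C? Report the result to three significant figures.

T_f = 43.4 °C

Σ mᵢcᵢ(T − Tᵢ) = 0  ⇒  T = Σ mᵢcᵢTᵢ / Σ mᵢcᵢ
Σ mᵢcᵢ = 422.6×0.379 + 198.2×2.15 + 201.2×0.539 = 694.7422
Σ mᵢcᵢTᵢ = 160.1654×111.1 + 426.13×13.0 + 108.4468×62.7 = 30134
T = 30134 / 694.7422 = 43.37 °C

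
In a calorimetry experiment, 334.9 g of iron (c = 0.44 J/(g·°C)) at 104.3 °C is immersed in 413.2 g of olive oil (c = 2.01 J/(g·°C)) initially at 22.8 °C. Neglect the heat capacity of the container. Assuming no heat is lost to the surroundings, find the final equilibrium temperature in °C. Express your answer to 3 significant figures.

Heat lost by iron = heat gained by olive oil.
(334.9)(0.44)(104.3 − T) = (413.2)(2.01)(T − 22.8)
147.356 (104.3 − T) = 830.532 (T − 22.8)
15369 − 147.356 T = 830.532 T − 18936
34305 = 977.888 T
T = 35.08 °C

T_f = 35.1 °C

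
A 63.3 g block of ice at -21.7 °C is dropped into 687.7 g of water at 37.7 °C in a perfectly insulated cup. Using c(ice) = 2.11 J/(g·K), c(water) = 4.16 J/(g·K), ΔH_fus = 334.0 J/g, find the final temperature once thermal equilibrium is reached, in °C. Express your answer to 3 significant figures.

T_f = 26.8 °C

Heat to bring ice to 0 °C and melt it: q₁ = 63.3×2.11×21.7 + 63.3×334.0 = 24041 J
Heat the water can supply cooling to 0 °C: 687.7×4.16×37.7 = 107853 J > q₁, so all ice melts.
Energy balance: 687.7×4.16×(37.7 − T) = 24041 + 63.3×4.16×(T − 0)
2860.832(37.7 − T) = 24041 + 263.328 T
107853 − 24041 = 3124.160 T
T = 83812 / 3124.160 = 26.83 °C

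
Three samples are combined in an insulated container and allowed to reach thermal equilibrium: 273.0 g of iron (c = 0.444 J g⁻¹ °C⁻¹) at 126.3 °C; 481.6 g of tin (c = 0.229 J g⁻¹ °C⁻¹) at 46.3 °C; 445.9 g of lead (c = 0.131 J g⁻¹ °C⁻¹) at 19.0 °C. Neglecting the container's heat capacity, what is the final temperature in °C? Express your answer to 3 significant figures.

Σ mᵢcᵢ(T − Tᵢ) = 0  ⇒  T = Σ mᵢcᵢTᵢ / Σ mᵢcᵢ
Σ mᵢcᵢ = 273.0×0.444 + 481.6×0.229 + 445.9×0.131 = 289.9113
Σ mᵢcᵢTᵢ = 121.212×126.3 + 110.2864×46.3 + 58.4129×19.0 = 21525
T = 21525 / 289.9113 = 74.247 °C

T_f = 74.2 °C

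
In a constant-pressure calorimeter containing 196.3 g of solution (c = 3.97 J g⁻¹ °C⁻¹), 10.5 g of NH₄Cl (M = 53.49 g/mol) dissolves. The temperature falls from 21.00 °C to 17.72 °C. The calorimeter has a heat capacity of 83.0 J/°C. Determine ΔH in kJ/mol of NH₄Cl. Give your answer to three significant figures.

|ΔT| = |17.72 − 21.00| = 3.28 °C
|q_surr| = (196.3 × 3.97 + 83.0) × 3.28 = 862.311 × 3.28 = 2828 J
n(NH₄Cl) = 10.5 / 53.49 = 0.1963 mol
Temperature fell, so q_rxn = +|q_surr| = 2.828 kJ
ΔH = q_rxn / n = 14.41 kJ/mol

ΔH = 14.4 kJ/mol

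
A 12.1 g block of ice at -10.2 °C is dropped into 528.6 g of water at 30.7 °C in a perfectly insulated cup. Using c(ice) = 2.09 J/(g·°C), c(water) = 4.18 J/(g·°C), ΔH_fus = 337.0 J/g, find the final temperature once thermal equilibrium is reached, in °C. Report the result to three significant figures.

T_f = 28.1 °C

Heat to bring ice to 0 °C and melt it: q₁ = 12.1×2.09×10.2 + 12.1×337.0 = 4335.6 J
Heat the water can supply cooling to 0 °C: 528.6×4.18×30.7 = 67833.1 J > q₁, so all ice melts.
Energy balance: 528.6×4.18×(30.7 − T) = 4335.6 + 12.1×4.18×(T − 0)
2209.548(30.7 − T) = 4335.6 + 50.578 T
67833.1 − 4335.6 = 2260.126 T
T = 63497.5 / 2260.126 = 28.09 °C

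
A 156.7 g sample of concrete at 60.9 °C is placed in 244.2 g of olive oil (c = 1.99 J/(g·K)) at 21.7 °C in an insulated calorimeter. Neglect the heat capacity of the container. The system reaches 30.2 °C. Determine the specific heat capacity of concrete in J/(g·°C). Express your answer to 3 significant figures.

c = 0.859 J/(g·°C)

q_gained = (244.2 × 1.99) × (30.2 − 21.7) = 4131 J
q_lost = 156.7 × c × (60.9 − 30.2) = 4810.69 c
Set equal: c = 4131 / 4810.69 = 0.859 J/(g·°C)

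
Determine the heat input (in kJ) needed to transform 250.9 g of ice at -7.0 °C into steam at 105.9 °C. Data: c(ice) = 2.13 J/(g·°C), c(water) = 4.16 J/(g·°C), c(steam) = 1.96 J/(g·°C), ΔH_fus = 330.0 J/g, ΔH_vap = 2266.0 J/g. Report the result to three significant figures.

q = 762 kJ

q1 (heat ice -7.0→0.0 °C): 250.9 × 2.13 × 7.0 = 3741 J
q2 (melt at 0 °C): 250.9 × 330.0 = 82797 J
q3 (heat water 0.0→100.0 °C): 250.9 × 4.16 × 100.0 = 104374 J
q4 (vaporize at 100 °C): 250.9 × 2266.0 = 568539 J
q5 (heat steam 100.0→105.9 °C): 250.9 × 1.96 × 5.9 = 2901 J
Total: 3741 + 82797 + 104374 + 568539 + 2901 = 762352 J = 762 kJ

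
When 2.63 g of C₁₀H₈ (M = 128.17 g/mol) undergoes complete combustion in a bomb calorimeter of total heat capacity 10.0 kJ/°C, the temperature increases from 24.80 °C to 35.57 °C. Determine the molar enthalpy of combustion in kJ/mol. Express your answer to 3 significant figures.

ΔH = -5250 kJ/mol

ΔT = 35.57 − 24.80 = 10.77 °C
q_cal = C_cal × ΔT = 10.0 × 10.77 = 107.7 kJ
n = 2.63 / 128.17 = 0.02052 mol
q_rxn = −q_cal = -107.7 kJ
ΔH = -107.7 / 0.02052 = -5249 kJ/mol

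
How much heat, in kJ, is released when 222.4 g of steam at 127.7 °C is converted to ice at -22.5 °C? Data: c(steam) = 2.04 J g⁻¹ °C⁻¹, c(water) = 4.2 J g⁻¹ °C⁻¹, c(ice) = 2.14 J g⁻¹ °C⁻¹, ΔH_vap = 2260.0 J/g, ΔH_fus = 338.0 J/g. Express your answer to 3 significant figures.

q1 (cool steam 127.7→100 °C): 222.4 × 2.04 × 27.7 = 12567 J
q2 (condense at 100 °C): 222.4 × 2260.0 = 502624 J
q3 (cool water 100→0 °C): 222.4 × 4.2 × 100.0 = 93408 J
q4 (freeze at 0 °C): 222.4 × 338.0 = 75171 J
q5 (cool ice 0→-22.5 °C): 222.4 × 2.14 × 22.5 = 10709 J
Total: 12567 + 502624 + 93408 + 75171 + 10709 = 694479 J = 694 kJ

q = 694 kJ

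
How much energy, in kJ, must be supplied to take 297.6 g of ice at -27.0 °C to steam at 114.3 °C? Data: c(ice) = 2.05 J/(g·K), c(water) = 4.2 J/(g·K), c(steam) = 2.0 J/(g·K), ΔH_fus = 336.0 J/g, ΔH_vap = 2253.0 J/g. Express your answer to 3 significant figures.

q = 920 kJ

q1 (heat ice -27.0→0.0 °C): 297.6 × 2.05 × 27.0 = 16472 J
q2 (melt at 0 °C): 297.6 × 336.0 = 99994 J
q3 (heat water 0.0→100.0 °C): 297.6 × 4.2 × 100.0 = 124992 J
q4 (vaporize at 100 °C): 297.6 × 2253.0 = 670493 J
q5 (heat steam 100.0→114.3 °C): 297.6 × 2.0 × 14.3 = 8511 J
Total: 16472 + 99994 + 124992 + 670493 + 8511 = 920462 J = 920 kJ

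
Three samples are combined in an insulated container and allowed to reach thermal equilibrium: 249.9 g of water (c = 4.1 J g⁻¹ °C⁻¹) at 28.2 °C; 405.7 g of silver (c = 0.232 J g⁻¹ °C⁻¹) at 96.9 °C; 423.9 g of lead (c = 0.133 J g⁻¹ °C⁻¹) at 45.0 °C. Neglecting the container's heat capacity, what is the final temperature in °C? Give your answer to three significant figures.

T_f = 34.5 °C

Σ mᵢcᵢ(T − Tᵢ) = 0  ⇒  T = Σ mᵢcᵢTᵢ / Σ mᵢcᵢ
Σ mᵢcᵢ = 249.9×4.1 + 405.7×0.232 + 423.9×0.133 = 1175.0911
Σ mᵢcᵢTᵢ = 1024.59×28.2 + 94.1224×96.9 + 56.3787×45.0 = 40551
T = 40551 / 1175.0911 = 34.51 °C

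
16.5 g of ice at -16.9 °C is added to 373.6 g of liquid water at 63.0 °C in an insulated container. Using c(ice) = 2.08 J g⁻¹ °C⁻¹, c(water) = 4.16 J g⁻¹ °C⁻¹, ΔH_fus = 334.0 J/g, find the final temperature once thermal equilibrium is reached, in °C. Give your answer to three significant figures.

T_f = 56.6 °C

Heat to bring ice to 0 °C and melt it: q₁ = 16.5×2.08×16.9 + 16.5×334.0 = 6091.0 J
Heat the water can supply cooling to 0 °C: 373.6×4.16×63.0 = 97913.1 J > q₁, so all ice melts.
Energy balance: 373.6×4.16×(63.0 − T) = 6091.0 + 16.5×4.16×(T − 0)
1554.176(63.0 − T) = 6091.0 + 68.64 T
97913.1 − 6091.0 = 1622.816 T
T = 91822.1 / 1622.816 = 56.58 °C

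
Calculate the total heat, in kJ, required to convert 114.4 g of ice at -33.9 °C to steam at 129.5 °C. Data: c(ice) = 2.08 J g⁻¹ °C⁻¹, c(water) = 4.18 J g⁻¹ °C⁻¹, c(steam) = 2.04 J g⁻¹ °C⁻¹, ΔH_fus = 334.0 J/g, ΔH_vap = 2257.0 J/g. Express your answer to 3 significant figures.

q = 359 kJ

q1 (heat ice -33.9→0.0 °C): 114.4 × 2.08 × 33.9 = 8067 J
q2 (melt at 0 °C): 114.4 × 334.0 = 38210 J
q3 (heat water 0.0→100.0 °C): 114.4 × 4.18 × 100.0 = 47819 J
q4 (vaporize at 100 °C): 114.4 × 2257.0 = 258201 J
q5 (heat steam 100.0→129.5 °C): 114.4 × 2.04 × 29.5 = 6885 J
Total: 8067 + 38210 + 47819 + 258201 + 6885 = 359182 J = 359 kJ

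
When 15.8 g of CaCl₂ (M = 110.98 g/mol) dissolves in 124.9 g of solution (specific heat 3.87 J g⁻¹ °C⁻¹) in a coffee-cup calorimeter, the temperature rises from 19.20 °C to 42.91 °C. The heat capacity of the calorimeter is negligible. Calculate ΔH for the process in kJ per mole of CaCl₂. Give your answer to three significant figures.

|ΔT| = |42.91 − 19.20| = 23.71 °C
|q_surr| = (124.9 × 3.87) × 23.71 = 483.363 × 23.71 = 11460 J
n(CaCl₂) = 15.8 / 110.98 = 0.1424 mol
Temperature rose, so q_rxn = −|q_surr| = -11.46 kJ
ΔH = q_rxn / n = -80.48 kJ/mol

ΔH = -80.5 kJ/mol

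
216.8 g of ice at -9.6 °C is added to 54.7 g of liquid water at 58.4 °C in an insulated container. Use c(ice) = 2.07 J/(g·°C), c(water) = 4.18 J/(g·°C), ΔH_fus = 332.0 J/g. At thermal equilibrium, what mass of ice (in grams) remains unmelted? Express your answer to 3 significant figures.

m_ice remaining = 190 g

Heat to warm all ice to 0 °C: 216.8×2.07×9.6 = 4308.2 J
Heat released by water cooling to 0 °C: 54.7×4.18×58.4 = 13353 J
13353 J < 4308.2 + 216.8×332.0 = 76285.8 J, so not all ice melts; final T = 0 °C.
Heat left for melting: 13353 − 4308.2 = 9044.8 J
Mass melted = 9044.8 / 332.0 = 27.24 g
Ice remaining = 216.8 − 27.24 = 189.56 g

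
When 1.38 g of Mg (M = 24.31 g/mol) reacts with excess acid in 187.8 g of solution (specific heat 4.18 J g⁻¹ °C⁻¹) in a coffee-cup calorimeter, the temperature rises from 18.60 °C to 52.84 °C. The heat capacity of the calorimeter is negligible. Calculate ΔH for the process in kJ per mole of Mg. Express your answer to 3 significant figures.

ΔH = -473 kJ/mol

|ΔT| = |52.84 − 18.60| = 34.24 °C
|q_surr| = (187.8 × 4.18) × 34.24 = 785.004 × 34.24 = 26880 J
n(Mg) = 1.38 / 24.31 = 0.05677 mol
Temperature rose, so q_rxn = −|q_surr| = -26.88 kJ
ΔH = q_rxn / n = -473.49 kJ/mol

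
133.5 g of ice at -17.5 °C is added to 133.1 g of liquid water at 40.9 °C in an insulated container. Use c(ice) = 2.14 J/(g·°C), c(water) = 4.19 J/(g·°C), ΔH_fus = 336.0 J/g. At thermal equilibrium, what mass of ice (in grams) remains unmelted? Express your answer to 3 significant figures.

m_ice remaining = 80.5 g

Heat to warm all ice to 0 °C: 133.5×2.14×17.5 = 4999.6 J
Heat released by water cooling to 0 °C: 133.1×4.19×40.9 = 22809 J
22809 J < 4999.6 + 133.5×336.0 = 49855.6 J, so not all ice melts; final T = 0 °C.
Heat left for melting: 22809 − 4999.6 = 17809.4 J
Mass melted = 17809.4 / 336.0 = 53.00 g
Ice remaining = 133.5 − 53.00 = 80.50 g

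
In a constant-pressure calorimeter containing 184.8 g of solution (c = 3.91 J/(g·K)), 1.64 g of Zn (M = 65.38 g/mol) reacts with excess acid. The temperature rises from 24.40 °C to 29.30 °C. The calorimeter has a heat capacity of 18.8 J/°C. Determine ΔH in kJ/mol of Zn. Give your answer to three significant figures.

|ΔT| = |29.30 − 24.40| = 4.90 °C
|q_surr| = (184.8 × 3.91 + 18.8) × 4.90 = 741.368 × 4.90 = 3633 J
n(Zn) = 1.64 / 65.38 = 0.02508 mol
Temperature rose, so q_rxn = −|q_surr| = -3.633 kJ
ΔH = q_rxn / n = -144.9 kJ/mol

ΔH = -145 kJ/mol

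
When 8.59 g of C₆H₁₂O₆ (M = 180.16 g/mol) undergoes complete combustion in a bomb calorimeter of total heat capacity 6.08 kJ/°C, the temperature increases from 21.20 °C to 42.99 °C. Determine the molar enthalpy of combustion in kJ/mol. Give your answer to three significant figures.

ΔT = 42.99 − 21.20 = 21.79 °C
q_cal = C_cal × ΔT = 6.08 × 21.79 = 132.4832 kJ
n = 8.59 / 180.16 = 0.04768 mol
q_rxn = −q_cal = -132.4832 kJ
ΔH = -132.4832 / 0.04768 = -2779 kJ/mol

ΔH = -2780 kJ/mol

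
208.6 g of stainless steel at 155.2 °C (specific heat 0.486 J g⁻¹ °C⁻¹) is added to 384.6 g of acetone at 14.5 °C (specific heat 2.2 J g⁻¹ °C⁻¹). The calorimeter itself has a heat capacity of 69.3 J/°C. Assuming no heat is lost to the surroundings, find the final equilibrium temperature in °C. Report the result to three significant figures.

Heat lost by stainless steel = heat gained by acetone + calorimeter.
(208.6)(0.486)(155.2 − T) = [(384.6)(2.2) + 69.3](T − 14.5)
101.3796 (155.2 − T) = 915.42 (T − 14.5)
15734 − 101.3796 T = 915.42 T − 13274
29008 = 1016.7996 T
T = 28.53 °C

T_f = 28.5 °C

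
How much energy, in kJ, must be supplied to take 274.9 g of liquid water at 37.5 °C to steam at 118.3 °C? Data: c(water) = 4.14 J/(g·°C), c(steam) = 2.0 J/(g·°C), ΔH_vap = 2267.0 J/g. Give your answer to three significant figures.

q = 704 kJ

q1 (heat water 37.5→100.0 °C): 274.9 × 4.14 × 62.5 = 71130 J
q2 (vaporize at 100 °C): 274.9 × 2267.0 = 623198 J
q3 (heat steam 100.0→118.3 °C): 274.9 × 2.0 × 18.3 = 10061 J
Total: 71130 + 623198 + 10061 = 704389 J = 704 kJ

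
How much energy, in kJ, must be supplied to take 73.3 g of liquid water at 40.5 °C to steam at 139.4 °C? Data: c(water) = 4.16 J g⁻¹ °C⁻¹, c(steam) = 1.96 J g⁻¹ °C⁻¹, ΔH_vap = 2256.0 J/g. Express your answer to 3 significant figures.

q1 (heat water 40.5→100.0 °C): 73.3 × 4.16 × 59.5 = 18143 J
q2 (vaporize at 100 °C): 73.3 × 2256.0 = 165365 J
q3 (heat steam 100.0→139.4 °C): 73.3 × 1.96 × 39.4 = 5661 J
Total: 18143 + 165365 + 5661 = 189169 J = 189 kJ

q = 189 kJ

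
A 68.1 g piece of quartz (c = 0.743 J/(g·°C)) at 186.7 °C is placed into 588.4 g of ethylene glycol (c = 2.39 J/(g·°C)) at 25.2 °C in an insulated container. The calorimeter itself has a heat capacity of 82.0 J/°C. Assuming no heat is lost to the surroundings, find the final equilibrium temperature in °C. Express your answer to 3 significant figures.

T_f = 30.5 °C

Heat lost by quartz = heat gained by ethylene glycol + calorimeter.
(68.1)(0.743)(186.7 − T) = [(588.4)(2.39) + 82.0](T − 25.2)
50.5983 (186.7 − T) = 1488.276 (T − 25.2)
9446.7 − 50.5983 T = 1488.276 T − 37505
46951.7 = 1538.8743 T
T = 30.51 °C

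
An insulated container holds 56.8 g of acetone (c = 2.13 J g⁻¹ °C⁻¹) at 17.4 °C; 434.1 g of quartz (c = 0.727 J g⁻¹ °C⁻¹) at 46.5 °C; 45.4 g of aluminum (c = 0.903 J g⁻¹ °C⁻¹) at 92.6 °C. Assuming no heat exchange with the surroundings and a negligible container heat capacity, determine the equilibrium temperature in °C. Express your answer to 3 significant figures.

Σ mᵢcᵢ(T − Tᵢ) = 0  ⇒  T = Σ mᵢcᵢTᵢ / Σ mᵢcᵢ
Σ mᵢcᵢ = 56.8×2.13 + 434.1×0.727 + 45.4×0.903 = 477.5709
Σ mᵢcᵢTᵢ = 120.984×17.4 + 315.5907×46.5 + 40.9962×92.6 = 20576
T = 20576 / 477.5709 = 43.08 °C

T_f = 43.1 °C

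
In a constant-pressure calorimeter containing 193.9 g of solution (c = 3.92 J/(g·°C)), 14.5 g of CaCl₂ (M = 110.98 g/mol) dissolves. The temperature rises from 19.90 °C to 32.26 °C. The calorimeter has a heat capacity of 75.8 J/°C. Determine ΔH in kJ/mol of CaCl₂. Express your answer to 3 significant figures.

ΔH = -79.1 kJ/mol

|ΔT| = |32.26 − 19.90| = 12.36 °C
|q_surr| = (193.9 × 3.92 + 75.8) × 12.36 = 835.888 × 12.36 = 10332 J
n(CaCl₂) = 14.5 / 110.98 = 0.13065 mol
Temperature rose, so q_rxn = −|q_surr| = -10.332 kJ
ΔH = q_rxn / n = -79.08 kJ/mol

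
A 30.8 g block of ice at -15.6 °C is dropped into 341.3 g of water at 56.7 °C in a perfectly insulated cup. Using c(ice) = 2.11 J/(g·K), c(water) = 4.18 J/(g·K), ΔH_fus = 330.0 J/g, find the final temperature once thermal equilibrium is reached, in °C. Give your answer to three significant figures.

T_f = 44.8 °C

Heat to bring ice to 0 °C and melt it: q₁ = 30.8×2.11×15.6 + 30.8×330.0 = 11178 J
Heat the water can supply cooling to 0 °C: 341.3×4.18×56.7 = 80890.1 J > q₁, so all ice melts.
Energy balance: 341.3×4.18×(56.7 − T) = 11178 + 30.8×4.18×(T − 0)
1426.634(56.7 − T) = 11178 + 128.744 T
80890.1 − 11178 = 1555.378 T
T = 69712.1 / 1555.378 = 44.82 °C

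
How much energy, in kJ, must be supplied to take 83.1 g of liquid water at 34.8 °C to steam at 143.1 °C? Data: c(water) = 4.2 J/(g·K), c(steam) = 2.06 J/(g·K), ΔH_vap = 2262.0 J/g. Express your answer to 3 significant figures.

q = 218 kJ

q1 (heat water 34.8→100.0 °C): 83.1 × 4.2 × 65.2 = 22756 J
q2 (vaporize at 100 °C): 83.1 × 2262.0 = 187972 J
q3 (heat steam 100.0→143.1 °C): 83.1 × 2.06 × 43.1 = 7378 J
Total: 22756 + 187972 + 7378 = 218106 J = 218 kJ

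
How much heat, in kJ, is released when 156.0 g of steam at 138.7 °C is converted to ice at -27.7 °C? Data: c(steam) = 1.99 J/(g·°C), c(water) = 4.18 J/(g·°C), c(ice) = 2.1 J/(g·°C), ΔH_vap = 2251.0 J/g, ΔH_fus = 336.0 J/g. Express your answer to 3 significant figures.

q = 490 kJ

q1 (cool steam 138.7→100 °C): 156.0 × 1.99 × 38.7 = 12014 J
q2 (condense at 100 °C): 156.0 × 2251.0 = 351156 J
q3 (cool water 100→0 °C): 156.0 × 4.18 × 100.0 = 65208 J
q4 (freeze at 0 °C): 156.0 × 336.0 = 52416 J
q5 (cool ice 0→-27.7 °C): 156.0 × 2.1 × 27.7 = 9075 J
Total: 12014 + 351156 + 65208 + 52416 + 9075 = 489869 J = 490 kJ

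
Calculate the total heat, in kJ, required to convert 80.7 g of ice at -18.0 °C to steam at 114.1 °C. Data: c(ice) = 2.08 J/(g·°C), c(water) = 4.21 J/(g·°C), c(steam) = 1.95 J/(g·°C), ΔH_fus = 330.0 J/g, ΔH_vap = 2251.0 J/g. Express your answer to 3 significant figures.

q1 (heat ice -18.0→0.0 °C): 80.7 × 2.08 × 18.0 = 3021 J
q2 (melt at 0 °C): 80.7 × 330.0 = 26631 J
q3 (heat water 0.0→100.0 °C): 80.7 × 4.21 × 100.0 = 33975 J
q4 (vaporize at 100 °C): 80.7 × 2251.0 = 181656 J
q5 (heat steam 100.0→114.1 °C): 80.7 × 1.95 × 14.1 = 2219 J
Total: 3021 + 26631 + 33975 + 181656 + 2219 = 247502 J = 248 kJ

q = 248 kJ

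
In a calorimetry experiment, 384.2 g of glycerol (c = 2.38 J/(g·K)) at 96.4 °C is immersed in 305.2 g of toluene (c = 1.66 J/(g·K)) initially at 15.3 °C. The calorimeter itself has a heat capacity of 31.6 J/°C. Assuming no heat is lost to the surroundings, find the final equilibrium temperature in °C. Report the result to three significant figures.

T_f = 66.4 °C

Heat lost by glycerol = heat gained by toluene + calorimeter.
(384.2)(2.38)(96.4 − T) = [(305.2)(1.66) + 31.6](T − 15.3)
914.396 (96.4 − T) = 538.232 (T − 15.3)
88148 − 914.396 T = 538.232 T − 8234.9
96382.9 = 1452.628 T
T = 66.35 °C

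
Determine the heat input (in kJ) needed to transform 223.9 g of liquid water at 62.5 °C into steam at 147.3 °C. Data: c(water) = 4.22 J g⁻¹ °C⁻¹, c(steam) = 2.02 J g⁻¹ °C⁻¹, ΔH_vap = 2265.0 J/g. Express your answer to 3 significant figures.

q = 564 kJ

q1 (heat water 62.5→100.0 °C): 223.9 × 4.22 × 37.5 = 35432 J
q2 (vaporize at 100 °C): 223.9 × 2265.0 = 507134 J
q3 (heat steam 100.0→147.3 °C): 223.9 × 2.02 × 47.3 = 21393 J
Total: 35432 + 507134 + 21393 = 563959 J = 564 kJ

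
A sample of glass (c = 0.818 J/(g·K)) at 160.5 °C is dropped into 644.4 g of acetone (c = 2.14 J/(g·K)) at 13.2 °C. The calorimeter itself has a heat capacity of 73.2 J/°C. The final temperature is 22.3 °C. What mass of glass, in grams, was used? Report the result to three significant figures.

q_gained = (644.4 × 2.14 + 73.2) × (22.3 − 13.2) = 13220 J
q_lost = m × 0.818 × (160.5 − 22.3) = 113.0476 m
m = 13220 / 113.0476 = 117 g

m = 117 g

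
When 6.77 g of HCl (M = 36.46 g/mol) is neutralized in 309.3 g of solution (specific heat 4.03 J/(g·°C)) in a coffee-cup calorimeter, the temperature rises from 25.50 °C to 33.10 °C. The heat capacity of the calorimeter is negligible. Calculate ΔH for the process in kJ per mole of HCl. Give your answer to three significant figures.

ΔH = -51.0 kJ/mol

|ΔT| = |33.10 − 25.50| = 7.60 °C
|q_surr| = (309.3 × 4.03) × 7.60 = 1246.479 × 7.60 = 9473 J
n(HCl) = 6.77 / 36.46 = 0.1857 mol
Temperature rose, so q_rxn = −|q_surr| = -9.473 kJ
ΔH = q_rxn / n = -51.01 kJ/mol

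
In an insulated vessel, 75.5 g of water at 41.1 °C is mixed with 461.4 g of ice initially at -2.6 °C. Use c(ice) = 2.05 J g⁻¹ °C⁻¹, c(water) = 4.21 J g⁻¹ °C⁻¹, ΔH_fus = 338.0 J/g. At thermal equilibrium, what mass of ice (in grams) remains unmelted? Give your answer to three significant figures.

Heat to warm all ice to 0 °C: 461.4×2.05×2.6 = 2459.3 J
Heat released by water cooling to 0 °C: 75.5×4.21×41.1 = 13064 J
13064 J < 2459.3 + 461.4×338.0 = 158412.5 J, so not all ice melts; final T = 0 °C.
Heat left for melting: 13064 − 2459.3 = 10604.7 J
Mass melted = 10604.7 / 338.0 = 31.37 g
Ice remaining = 461.4 − 31.37 = 430.03 g

m_ice remaining = 430 g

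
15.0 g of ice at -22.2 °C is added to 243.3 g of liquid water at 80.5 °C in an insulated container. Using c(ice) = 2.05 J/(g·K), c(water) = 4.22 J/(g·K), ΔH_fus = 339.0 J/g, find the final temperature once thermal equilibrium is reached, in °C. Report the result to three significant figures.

Heat to bring ice to 0 °C and melt it: q₁ = 15.0×2.05×22.2 + 15.0×339.0 = 5767.7 J
Heat the water can supply cooling to 0 °C: 243.3×4.22×80.5 = 82651.4 J > q₁, so all ice melts.
Energy balance: 243.3×4.22×(80.5 − T) = 5767.7 + 15.0×4.22×(T − 0)
1026.726(80.5 − T) = 5767.7 + 63.3 T
82651.4 − 5767.7 = 1090.026 T
T = 76883.7 / 1090.026 = 70.53 °C

T_f = 70.5 °C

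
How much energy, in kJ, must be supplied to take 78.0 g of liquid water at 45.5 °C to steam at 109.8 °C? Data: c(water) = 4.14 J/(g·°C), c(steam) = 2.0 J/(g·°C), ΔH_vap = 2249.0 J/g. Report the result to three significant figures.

q = 195 kJ

q1 (heat water 45.5→100.0 °C): 78.0 × 4.14 × 54.5 = 17599 J
q2 (vaporize at 100 °C): 78.0 × 2249.0 = 175422 J
q3 (heat steam 100.0→109.8 °C): 78.0 × 2.0 × 9.8 = 1529 J
Total: 17599 + 175422 + 1529 = 194550 J = 195 kJ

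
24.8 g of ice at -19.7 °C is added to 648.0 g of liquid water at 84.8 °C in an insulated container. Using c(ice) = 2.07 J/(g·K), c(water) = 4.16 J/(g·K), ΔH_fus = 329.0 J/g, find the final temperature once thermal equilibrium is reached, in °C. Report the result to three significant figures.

Heat to bring ice to 0 °C and melt it: q₁ = 24.8×2.07×19.7 + 24.8×329.0 = 9170.5 J
Heat the water can supply cooling to 0 °C: 648.0×4.16×84.8 = 228594 J > q₁, so all ice melts.
Energy balance: 648.0×4.16×(84.8 − T) = 9170.5 + 24.8×4.16×(T − 0)
2695.68(84.8 − T) = 9170.5 + 103.168 T
228594 − 9170.5 = 2798.848 T
T = 219423.5 / 2798.848 = 78.40 °C

T_f = 78.4 °C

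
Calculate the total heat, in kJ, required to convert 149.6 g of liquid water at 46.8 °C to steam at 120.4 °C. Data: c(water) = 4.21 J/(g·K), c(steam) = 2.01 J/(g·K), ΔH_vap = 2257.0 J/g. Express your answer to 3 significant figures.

q1 (heat water 46.8→100.0 °C): 149.6 × 4.21 × 53.2 = 33506 J
q2 (vaporize at 100 °C): 149.6 × 2257.0 = 337647 J
q3 (heat steam 100.0→120.4 °C): 149.6 × 2.01 × 20.4 = 6134 J
Total: 33506 + 337647 + 6134 = 377287 J = 377 kJ

q = 377 kJ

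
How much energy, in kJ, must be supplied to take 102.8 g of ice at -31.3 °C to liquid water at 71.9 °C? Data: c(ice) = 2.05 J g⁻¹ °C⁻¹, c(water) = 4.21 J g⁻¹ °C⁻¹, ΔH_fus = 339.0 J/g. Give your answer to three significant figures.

q1 (heat ice -31.3→0.0 °C): 102.8 × 2.05 × 31.3 = 6596 J
q2 (melt at 0 °C): 102.8 × 339.0 = 34849 J
q3 (heat water 0.0→71.9 °C): 102.8 × 4.21 × 71.9 = 31117 J
Total: 6596 + 34849 + 31117 = 72562 J = 72.6 kJ

q = 72.6 kJ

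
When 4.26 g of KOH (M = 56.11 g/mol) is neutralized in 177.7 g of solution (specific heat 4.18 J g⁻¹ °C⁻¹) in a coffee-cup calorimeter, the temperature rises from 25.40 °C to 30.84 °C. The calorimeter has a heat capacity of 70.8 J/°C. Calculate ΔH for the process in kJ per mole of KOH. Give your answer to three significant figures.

ΔH = -58.3 kJ/mol

|ΔT| = |30.84 − 25.40| = 5.44 °C
|q_surr| = (177.7 × 4.18 + 70.8) × 5.44 = 813.586 × 5.44 = 4426 J
n(KOH) = 4.26 / 56.11 = 0.07592 mol
Temperature rose, so q_rxn = −|q_surr| = -4.426 kJ
ΔH = q_rxn / n = -58.30 kJ/mol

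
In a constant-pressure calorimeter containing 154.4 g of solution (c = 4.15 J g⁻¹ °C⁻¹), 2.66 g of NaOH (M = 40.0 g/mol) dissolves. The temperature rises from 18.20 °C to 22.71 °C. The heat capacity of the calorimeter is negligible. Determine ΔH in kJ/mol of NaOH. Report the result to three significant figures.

|ΔT| = |22.71 − 18.20| = 4.51 °C
|q_surr| = (154.4 × 4.15) × 4.51 = 640.76 × 4.51 = 2890 J
n(NaOH) = 2.66 / 40.0 = 0.06650 mol
Temperature rose, so q_rxn = −|q_surr| = -2.890 kJ
ΔH = q_rxn / n = -43.46 kJ/mol

ΔH = -43.5 kJ/mol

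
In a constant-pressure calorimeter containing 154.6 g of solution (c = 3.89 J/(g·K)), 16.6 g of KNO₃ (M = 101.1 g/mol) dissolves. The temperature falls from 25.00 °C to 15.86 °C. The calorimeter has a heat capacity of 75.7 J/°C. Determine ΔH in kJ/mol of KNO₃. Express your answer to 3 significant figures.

ΔH = 37.7 kJ/mol

|ΔT| = |15.86 − 25.00| = 9.14 °C
|q_surr| = (154.6 × 3.89 + 75.7) × 9.14 = 677.094 × 9.14 = 6189 J
n(KNO₃) = 16.6 / 101.1 = 0.1642 mol
Temperature fell, so q_rxn = +|q_surr| = 6.189 kJ
ΔH = q_rxn / n = 37.69 kJ/mol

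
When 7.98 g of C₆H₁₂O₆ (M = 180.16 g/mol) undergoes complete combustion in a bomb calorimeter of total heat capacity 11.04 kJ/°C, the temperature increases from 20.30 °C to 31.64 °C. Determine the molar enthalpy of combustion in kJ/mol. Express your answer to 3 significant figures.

ΔH = -2830 kJ/mol

ΔT = 31.64 − 20.30 = 11.34 °C
q_cal = C_cal × ΔT = 11.04 × 11.34 = 125.1936 kJ
n = 7.98 / 180.16 = 0.04429 mol
q_rxn = −q_cal = -125.1936 kJ
ΔH = -125.1936 / 0.04429 = -2827 kJ/mol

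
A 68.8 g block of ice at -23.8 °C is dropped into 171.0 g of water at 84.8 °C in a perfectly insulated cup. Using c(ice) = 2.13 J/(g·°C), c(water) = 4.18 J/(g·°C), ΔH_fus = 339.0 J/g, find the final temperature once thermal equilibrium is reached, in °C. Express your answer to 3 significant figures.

T_f = 33.7 °C

Heat to bring ice to 0 °C and melt it: q₁ = 68.8×2.13×23.8 + 68.8×339.0 = 26811 J
Heat the water can supply cooling to 0 °C: 171.0×4.18×84.8 = 60613.3 J > q₁, so all ice melts.
Energy balance: 171.0×4.18×(84.8 − T) = 26811 + 68.8×4.18×(T − 0)
714.78(84.8 − T) = 26811 + 287.584 T
60613.3 − 26811 = 1002.364 T
T = 33802.3 / 1002.364 = 33.72 °C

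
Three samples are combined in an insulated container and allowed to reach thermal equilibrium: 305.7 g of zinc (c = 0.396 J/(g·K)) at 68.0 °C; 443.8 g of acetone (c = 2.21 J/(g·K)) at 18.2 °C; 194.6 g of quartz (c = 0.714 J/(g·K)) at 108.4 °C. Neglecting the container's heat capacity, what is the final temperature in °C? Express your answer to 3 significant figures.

Σ mᵢcᵢ(T − Tᵢ) = 0  ⇒  T = Σ mᵢcᵢTᵢ / Σ mᵢcᵢ
Σ mᵢcᵢ = 305.7×0.396 + 443.8×2.21 + 194.6×0.714 = 1240.7996
Σ mᵢcᵢTᵢ = 121.0572×68.0 + 980.798×18.2 + 138.9444×108.4 = 41144
T = 41144 / 1240.7996 = 33.16 °C

T_f = 33.2 °C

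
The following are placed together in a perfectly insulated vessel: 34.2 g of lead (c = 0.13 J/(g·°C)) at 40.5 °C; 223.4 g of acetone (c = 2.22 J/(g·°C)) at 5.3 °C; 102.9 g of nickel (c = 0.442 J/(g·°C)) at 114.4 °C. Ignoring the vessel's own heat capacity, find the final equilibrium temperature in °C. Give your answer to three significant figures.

Σ mᵢcᵢ(T − Tᵢ) = 0  ⇒  T = Σ mᵢcᵢTᵢ / Σ mᵢcᵢ
Σ mᵢcᵢ = 34.2×0.13 + 223.4×2.22 + 102.9×0.442 = 545.8758
Σ mᵢcᵢTᵢ = 4.446×40.5 + 495.948×5.3 + 45.4818×114.4 = 8011.7
T = 8011.7 / 545.8758 = 14.68 °C

T_f = 14.7 °C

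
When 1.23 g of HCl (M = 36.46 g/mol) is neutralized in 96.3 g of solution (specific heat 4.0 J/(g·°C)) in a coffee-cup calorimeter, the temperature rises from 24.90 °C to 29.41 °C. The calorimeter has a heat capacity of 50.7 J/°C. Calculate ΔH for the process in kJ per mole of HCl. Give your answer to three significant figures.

ΔH = -58.3 kJ/mol

|ΔT| = |29.41 − 24.90| = 4.51 °C
|q_surr| = (96.3 × 4.0 + 50.7) × 4.51 = 435.9 × 4.51 = 1966 J
n(HCl) = 1.23 / 36.46 = 0.03374 mol
Temperature rose, so q_rxn = −|q_surr| = -1.966 kJ
ΔH = q_rxn / n = -58.27 kJ/mol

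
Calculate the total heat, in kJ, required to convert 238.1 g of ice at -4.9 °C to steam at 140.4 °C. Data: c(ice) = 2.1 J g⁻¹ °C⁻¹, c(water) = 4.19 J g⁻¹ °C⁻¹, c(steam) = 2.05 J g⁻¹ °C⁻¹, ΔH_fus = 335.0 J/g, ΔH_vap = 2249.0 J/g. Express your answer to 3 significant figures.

q1 (heat ice -4.9→0.0 °C): 238.1 × 2.1 × 4.9 = 2450 J
q2 (melt at 0 °C): 238.1 × 335.0 = 79764 J
q3 (heat water 0.0→100.0 °C): 238.1 × 4.19 × 100.0 = 99764 J
q4 (vaporize at 100 °C): 238.1 × 2249.0 = 535487 J
q5 (heat steam 100.0→140.4 °C): 238.1 × 2.05 × 40.4 = 19719 J
Total: 2450 + 79764 + 99764 + 535487 + 19719 = 737184 J = 737 kJ

q = 737 kJ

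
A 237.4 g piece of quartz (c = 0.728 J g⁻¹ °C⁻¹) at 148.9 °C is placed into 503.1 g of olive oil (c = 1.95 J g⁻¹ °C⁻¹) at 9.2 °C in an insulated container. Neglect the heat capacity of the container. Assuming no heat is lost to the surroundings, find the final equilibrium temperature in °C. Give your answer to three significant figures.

Heat lost by quartz = heat gained by olive oil.
(237.4)(0.728)(148.9 − T) = (503.1)(1.95)(T − 9.2)
172.8272 (148.9 − T) = 981.045 (T − 9.2)
25734 − 172.8272 T = 981.045 T − 9025.6
34759.6 = 1153.8722 T
T = 30.12 °C

T_f = 30.1 °C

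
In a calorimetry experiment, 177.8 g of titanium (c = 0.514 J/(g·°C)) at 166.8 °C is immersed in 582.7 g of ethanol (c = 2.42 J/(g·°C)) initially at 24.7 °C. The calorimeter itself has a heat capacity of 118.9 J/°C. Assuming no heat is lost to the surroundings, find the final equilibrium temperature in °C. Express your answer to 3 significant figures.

T_f = 32.7 °C

Heat lost by titanium = heat gained by ethanol + calorimeter.
(177.8)(0.514)(166.8 − T) = [(582.7)(2.42) + 118.9](T − 24.7)
91.3892 (166.8 − T) = 1529.034 (T − 24.7)
15244 − 91.3892 T = 1529.034 T − 37767
53011 = 1620.4232 T
T = 32.71 °C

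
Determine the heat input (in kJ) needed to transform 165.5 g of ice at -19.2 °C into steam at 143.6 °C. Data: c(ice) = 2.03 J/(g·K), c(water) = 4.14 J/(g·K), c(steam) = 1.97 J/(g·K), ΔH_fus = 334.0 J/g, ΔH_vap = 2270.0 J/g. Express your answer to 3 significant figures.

q1 (heat ice -19.2→0.0 °C): 165.5 × 2.03 × 19.2 = 6451 J
q2 (melt at 0 °C): 165.5 × 334.0 = 55277 J
q3 (heat water 0.0→100.0 °C): 165.5 × 4.14 × 100.0 = 68517 J
q4 (vaporize at 100 °C): 165.5 × 2270.0 = 375685 J
q5 (heat steam 100.0→143.6 °C): 165.5 × 1.97 × 43.6 = 14215 J
Total: 6451 + 55277 + 68517 + 375685 + 14215 = 520145 J = 520 kJ

q = 520 kJ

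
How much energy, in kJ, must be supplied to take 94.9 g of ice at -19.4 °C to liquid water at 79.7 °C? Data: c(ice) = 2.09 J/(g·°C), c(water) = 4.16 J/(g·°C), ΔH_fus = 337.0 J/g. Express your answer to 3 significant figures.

q1 (heat ice -19.4→0.0 °C): 94.9 × 2.09 × 19.4 = 3848 J
q2 (melt at 0 °C): 94.9 × 337.0 = 31981 J
q3 (heat water 0.0→79.7 °C): 94.9 × 4.16 × 79.7 = 31464 J
Total: 3848 + 31981 + 31464 = 67293 J = 67.3 kJ

q = 67.3 kJ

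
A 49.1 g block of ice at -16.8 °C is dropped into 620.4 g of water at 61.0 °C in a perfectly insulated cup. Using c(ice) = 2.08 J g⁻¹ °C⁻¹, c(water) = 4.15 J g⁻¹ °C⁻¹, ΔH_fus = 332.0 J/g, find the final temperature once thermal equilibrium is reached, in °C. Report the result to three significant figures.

Heat to bring ice to 0 °C and melt it: q₁ = 49.1×2.08×16.8 + 49.1×332.0 = 18017 J
Heat the water can supply cooling to 0 °C: 620.4×4.15×61.0 = 157054 J > q₁, so all ice melts.
Energy balance: 620.4×4.15×(61.0 − T) = 18017 + 49.1×4.15×(T − 0)
2574.66(61.0 − T) = 18017 + 203.765 T
157054 − 18017 = 2778.425 T
T = 139037 / 2778.425 = 50.04 °C

T_f = 50.0 °C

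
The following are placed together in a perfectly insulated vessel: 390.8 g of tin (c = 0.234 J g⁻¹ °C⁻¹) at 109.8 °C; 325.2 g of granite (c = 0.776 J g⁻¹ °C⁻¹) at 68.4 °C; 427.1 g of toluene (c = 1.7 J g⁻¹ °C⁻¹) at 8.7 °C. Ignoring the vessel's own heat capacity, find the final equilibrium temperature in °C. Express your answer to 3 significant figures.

Σ mᵢcᵢ(T − Tᵢ) = 0  ⇒  T = Σ mᵢcᵢTᵢ / Σ mᵢcᵢ
Σ mᵢcᵢ = 390.8×0.234 + 325.2×0.776 + 427.1×1.7 = 1069.8724
Σ mᵢcᵢTᵢ = 91.4472×109.8 + 252.3552×68.4 + 726.07×8.7 = 33619
T = 33619 / 1069.8724 = 31.42 °C

T_f = 31.4 °C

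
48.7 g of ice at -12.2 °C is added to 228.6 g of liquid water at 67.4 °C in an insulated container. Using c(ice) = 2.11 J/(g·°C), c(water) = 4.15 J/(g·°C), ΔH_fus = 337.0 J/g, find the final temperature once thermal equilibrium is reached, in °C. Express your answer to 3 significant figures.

T_f = 40.2 °C

Heat to bring ice to 0 °C and melt it: q₁ = 48.7×2.11×12.2 + 48.7×337.0 = 17666 J
Heat the water can supply cooling to 0 °C: 228.6×4.15×67.4 = 63941.7 J > q₁, so all ice melts.
Energy balance: 228.6×4.15×(67.4 − T) = 17666 + 48.7×4.15×(T − 0)
948.69(67.4 − T) = 17666 + 202.105 T
63941.7 − 17666 = 1150.795 T
T = 46275.7 / 1150.795 = 40.21 °C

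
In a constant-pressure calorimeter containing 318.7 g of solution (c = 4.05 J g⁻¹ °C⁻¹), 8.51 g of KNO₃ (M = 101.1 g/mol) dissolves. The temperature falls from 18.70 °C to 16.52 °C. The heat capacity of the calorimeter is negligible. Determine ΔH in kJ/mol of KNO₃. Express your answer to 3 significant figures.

|ΔT| = |16.52 − 18.70| = 2.18 °C
|q_surr| = (318.7 × 4.05) × 2.18 = 1290.735 × 2.18 = 2814 J
n(KNO₃) = 8.51 / 101.1 = 0.08417 mol
Temperature fell, so q_rxn = +|q_surr| = 2.814 kJ
ΔH = q_rxn / n = 33.43 kJ/mol

ΔH = 33.4 kJ/mol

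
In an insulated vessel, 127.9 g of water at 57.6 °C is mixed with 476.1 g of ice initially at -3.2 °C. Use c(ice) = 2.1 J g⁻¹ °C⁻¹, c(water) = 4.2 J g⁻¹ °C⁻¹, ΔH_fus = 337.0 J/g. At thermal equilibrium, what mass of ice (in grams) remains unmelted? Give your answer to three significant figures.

m_ice remaining = 394 g

Heat to warm all ice to 0 °C: 476.1×2.1×3.2 = 3199.4 J
Heat released by water cooling to 0 °C: 127.9×4.2×57.6 = 30942 J
30942 J < 3199.4 + 476.1×337.0 = 163645.1 J, so not all ice melts; final T = 0 °C.
Heat left for melting: 30942 − 3199.4 = 27742.6 J
Mass melted = 27742.6 / 337.0 = 82.32 g
Ice remaining = 476.1 − 82.32 = 393.78 g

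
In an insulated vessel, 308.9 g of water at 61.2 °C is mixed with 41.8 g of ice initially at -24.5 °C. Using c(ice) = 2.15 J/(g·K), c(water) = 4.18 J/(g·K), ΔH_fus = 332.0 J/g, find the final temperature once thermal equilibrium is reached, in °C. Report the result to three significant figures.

Heat to bring ice to 0 °C and melt it: q₁ = 41.8×2.15×24.5 + 41.8×332.0 = 16079 J
Heat the water can supply cooling to 0 °C: 308.9×4.18×61.2 = 79021.6 J > q₁, so all ice melts.
Energy balance: 308.9×4.18×(61.2 − T) = 16079 + 41.8×4.18×(T − 0)
1291.202(61.2 − T) = 16079 + 174.724 T
79021.6 − 16079 = 1465.926 T
T = 62942.6 / 1465.926 = 42.94 °C

T_f = 42.9 °C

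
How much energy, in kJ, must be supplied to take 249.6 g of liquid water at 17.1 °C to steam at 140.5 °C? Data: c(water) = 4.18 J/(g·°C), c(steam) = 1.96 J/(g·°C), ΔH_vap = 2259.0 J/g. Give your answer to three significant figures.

q1 (heat water 17.1→100.0 °C): 249.6 × 4.18 × 82.9 = 86492 J
q2 (vaporize at 100 °C): 249.6 × 2259.0 = 563846 J
q3 (heat steam 100.0→140.5 °C): 249.6 × 1.96 × 40.5 = 19813 J
Total: 86492 + 563846 + 19813 = 670151 J = 670 kJ

q = 670 kJ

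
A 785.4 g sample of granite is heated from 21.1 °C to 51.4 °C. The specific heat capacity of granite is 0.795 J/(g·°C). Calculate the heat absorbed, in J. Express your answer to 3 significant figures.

q = m c ΔT = 785.4 × 0.795 × (51.4 − 21.1)
q = 785.4 × 0.795 × 30.3 = 18920 J

q = 18900 J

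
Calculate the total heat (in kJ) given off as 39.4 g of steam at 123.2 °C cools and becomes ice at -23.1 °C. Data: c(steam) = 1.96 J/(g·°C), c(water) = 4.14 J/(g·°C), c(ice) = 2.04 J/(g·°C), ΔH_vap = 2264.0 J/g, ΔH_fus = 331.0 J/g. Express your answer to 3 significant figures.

q = 122 kJ

q1 (cool steam 123.2→100 °C): 39.4 × 1.96 × 23.2 = 1792 J
q2 (condense at 100 °C): 39.4 × 2264.0 = 89202 J
q3 (cool water 100→0 °C): 39.4 × 4.14 × 100.0 = 16312 J
q4 (freeze at 0 °C): 39.4 × 331.0 = 13041 J
q5 (cool ice 0→-23.1 °C): 39.4 × 2.04 × 23.1 = 1857 J
Total: 1792 + 89202 + 16312 + 13041 + 1857 = 122204 J = 122 kJ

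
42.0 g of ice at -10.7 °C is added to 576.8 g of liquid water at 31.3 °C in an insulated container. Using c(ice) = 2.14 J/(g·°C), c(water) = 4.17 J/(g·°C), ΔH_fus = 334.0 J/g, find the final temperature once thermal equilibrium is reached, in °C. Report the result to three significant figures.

T_f = 23.4 °C

Heat to bring ice to 0 °C and melt it: q₁ = 42.0×2.14×10.7 + 42.0×334.0 = 14990 J
Heat the water can supply cooling to 0 °C: 576.8×4.17×31.3 = 75284.5 J > q₁, so all ice melts.
Energy balance: 576.8×4.17×(31.3 − T) = 14990 + 42.0×4.17×(T − 0)
2405.256(31.3 − T) = 14990 + 175.14 T
75284.5 − 14990 = 2580.396 T
T = 60294.5 / 2580.396 = 23.37 °C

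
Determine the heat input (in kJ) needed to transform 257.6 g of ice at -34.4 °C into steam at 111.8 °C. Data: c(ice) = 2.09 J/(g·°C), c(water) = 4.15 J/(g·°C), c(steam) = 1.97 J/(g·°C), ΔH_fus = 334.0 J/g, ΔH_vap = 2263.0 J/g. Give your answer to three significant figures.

q1 (heat ice -34.4→0.0 °C): 257.6 × 2.09 × 34.4 = 18520 J
q2 (melt at 0 °C): 257.6 × 334.0 = 86038 J
q3 (heat water 0.0→100.0 °C): 257.6 × 4.15 × 100.0 = 106904 J
q4 (vaporize at 100 °C): 257.6 × 2263.0 = 582949 J
q5 (heat steam 100.0→111.8 °C): 257.6 × 1.97 × 11.8 = 5988 J
Total: 18520 + 86038 + 106904 + 582949 + 5988 = 800399 J = 800 kJ

q = 800 kJ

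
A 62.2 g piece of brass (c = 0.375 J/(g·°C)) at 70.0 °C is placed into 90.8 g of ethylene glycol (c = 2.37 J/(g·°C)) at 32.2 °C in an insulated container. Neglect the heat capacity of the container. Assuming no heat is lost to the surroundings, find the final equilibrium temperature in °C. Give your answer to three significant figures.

Heat lost by brass = heat gained by ethylene glycol.
(62.2)(0.375)(70.0 − T) = (90.8)(2.37)(T − 32.2)
23.325 (70.0 − T) = 215.196 (T − 32.2)
1632.8 − 23.325 T = 215.196 T − 6929.3
8562.1 = 238.521 T
T = 35.90 °C

T_f = 35.9 °C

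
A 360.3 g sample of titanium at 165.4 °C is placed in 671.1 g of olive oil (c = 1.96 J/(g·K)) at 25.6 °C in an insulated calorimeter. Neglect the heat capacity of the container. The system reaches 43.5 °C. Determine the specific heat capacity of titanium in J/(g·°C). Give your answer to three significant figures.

c = 0.536 J/(g·°C)

q_gained = (671.1 × 1.96) × (43.5 − 25.6) = 23540 J
q_lost = 360.3 × c × (165.4 − 43.5) = 43920.57 c
Set equal: c = 23540 / 43920.57 = 0.536 J/(g·°C)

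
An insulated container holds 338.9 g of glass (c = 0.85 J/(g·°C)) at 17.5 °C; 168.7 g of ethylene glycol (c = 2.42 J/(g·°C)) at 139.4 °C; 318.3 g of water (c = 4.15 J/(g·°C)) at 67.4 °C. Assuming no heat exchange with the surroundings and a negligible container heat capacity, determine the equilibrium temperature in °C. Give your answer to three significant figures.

T_f = 74.8 °C

Σ mᵢcᵢ(T − Tᵢ) = 0  ⇒  T = Σ mᵢcᵢTᵢ / Σ mᵢcᵢ
Σ mᵢcᵢ = 338.9×0.85 + 168.7×2.42 + 318.3×4.15 = 2017.264
Σ mᵢcᵢTᵢ = 288.065×17.5 + 408.254×139.4 + 1320.945×67.4 = 150980
T = 150980 / 2017.264 = 74.84 °C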